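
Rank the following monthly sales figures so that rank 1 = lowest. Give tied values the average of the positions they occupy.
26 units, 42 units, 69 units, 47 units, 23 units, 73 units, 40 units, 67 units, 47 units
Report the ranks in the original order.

Sorted (ascending): 23, 26, 40, 42, 47, 47, 67, 69, 73
The 2 values of 47 occupy positions 5–6 → average rank (5+6)/2 = 5.5.

2, 4, 8, 5.5, 1, 9, 3, 7, 5.5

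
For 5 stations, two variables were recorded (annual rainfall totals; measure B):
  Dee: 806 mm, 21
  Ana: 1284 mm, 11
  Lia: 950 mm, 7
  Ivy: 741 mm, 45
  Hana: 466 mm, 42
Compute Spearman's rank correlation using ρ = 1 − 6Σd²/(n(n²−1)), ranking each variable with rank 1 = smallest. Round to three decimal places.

Ranks of variable 1: 3, 5, 4, 2, 1
Ranks of variable 2: 3, 2, 1, 5, 4
d = r₁ − r₂: 0, 3, 3, -3, -3
d²: 0, 9, 9, 9, 9; Σd² = 36
ρ = 1 − 6·36/(5·24) = 1 − 216/120 = -0.800

-0.800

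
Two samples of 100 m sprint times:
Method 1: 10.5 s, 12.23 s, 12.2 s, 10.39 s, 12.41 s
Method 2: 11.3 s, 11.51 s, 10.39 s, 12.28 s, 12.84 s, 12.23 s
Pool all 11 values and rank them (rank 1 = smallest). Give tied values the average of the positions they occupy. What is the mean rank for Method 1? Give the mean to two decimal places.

Sorted (ascending): 10.39, 10.39, 10.5, 11.3, 11.51, 12.2, 12.23, 12.23, 12.28, 12.41, 12.84
The 2 values of 10.39 occupy positions 1–2 → average rank (1+2)/2 = 1.5.
The 2 values of 12.23 occupy positions 7–8 → average rank (7+8)/2 = 7.5.
Method 1 values → pooled ranks: 10.5→3, 12.23→7.5, 12.2→6, 10.39→1.5, 12.41→10
Mean rank = (3 + 7.5 + 6 + 1.5 + 10) / 5 = 5.60

5.60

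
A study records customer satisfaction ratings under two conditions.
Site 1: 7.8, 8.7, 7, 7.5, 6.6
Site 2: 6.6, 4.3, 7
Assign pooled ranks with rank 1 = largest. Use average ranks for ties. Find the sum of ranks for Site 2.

19

Sorted (descending): 8.7, 7.8, 7.5, 7, 7, 6.6, 6.6, 4.3
The 2 values of 7 occupy positions 4–5 → average rank (4+5)/2 = 4.5.
The 2 values of 6.6 occupy positions 6–7 → average rank (6+7)/2 = 6.5.
Site 2 values → pooled ranks: 6.6→6.5, 4.3→8, 7→4.5
Rank sum = 6.5 + 8 + 4.5 = 19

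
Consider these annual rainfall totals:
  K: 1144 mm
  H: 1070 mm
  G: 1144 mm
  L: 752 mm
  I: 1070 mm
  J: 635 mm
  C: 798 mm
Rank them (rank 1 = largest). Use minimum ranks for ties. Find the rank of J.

7

Sorted (descending): 1144, 1144, 1070, 1070, 798, 752, 635
The 2 values of 1144 occupy positions 1–2 → each gets rank 1.
The 2 values of 1070 occupy positions 3–4 → each gets rank 3.
J has value 635 mm → rank 7.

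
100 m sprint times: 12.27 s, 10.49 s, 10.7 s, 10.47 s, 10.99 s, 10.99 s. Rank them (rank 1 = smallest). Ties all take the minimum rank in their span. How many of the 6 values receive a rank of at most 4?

Sorted (ascending): 10.47, 10.49, 10.7, 10.99, 10.99, 12.27
The 2 values of 10.99 occupy positions 4–5 → each gets rank 4.
Ranks ≤ 4: {1, 2, 3, 4, 4} → 5 values.

5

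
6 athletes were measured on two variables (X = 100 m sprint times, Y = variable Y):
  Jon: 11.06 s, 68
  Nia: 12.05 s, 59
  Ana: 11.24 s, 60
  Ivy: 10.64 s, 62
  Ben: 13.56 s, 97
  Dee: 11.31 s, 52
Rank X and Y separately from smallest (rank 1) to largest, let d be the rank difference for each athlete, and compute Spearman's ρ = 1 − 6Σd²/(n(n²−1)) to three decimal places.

Ranks of variable 1: 2, 5, 3, 1, 6, 4
Ranks of variable 2: 5, 2, 3, 4, 6, 1
d = r₁ − r₂: -3, 3, 0, -3, 0, 3
d²: 9, 9, 0, 9, 0, 9; Σd² = 36
ρ = 1 − 6·36/(6·35) = 1 − 216/210 = -0.029

-0.029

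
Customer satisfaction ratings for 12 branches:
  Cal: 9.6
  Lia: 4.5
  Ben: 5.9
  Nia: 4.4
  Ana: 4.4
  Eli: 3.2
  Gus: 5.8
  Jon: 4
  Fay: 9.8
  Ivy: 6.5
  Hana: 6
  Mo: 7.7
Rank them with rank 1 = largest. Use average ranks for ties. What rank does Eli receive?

12

Sorted (descending): 9.8, 9.6, 7.7, 6.5, 6, 5.9, 5.8, 4.5, 4.4, 4.4, 4, 3.2
The 2 values of 4.4 occupy positions 9–10 → average rank (9+10)/2 = 9.5.
Eli has value 3.2 → rank 12.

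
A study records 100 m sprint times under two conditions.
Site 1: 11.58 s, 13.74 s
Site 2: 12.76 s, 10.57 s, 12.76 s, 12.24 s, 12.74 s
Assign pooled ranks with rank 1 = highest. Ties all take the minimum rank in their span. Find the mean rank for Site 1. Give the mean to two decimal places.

3.50

Sorted (descending): 13.74, 12.76, 12.76, 12.74, 12.24, 11.58, 10.57
The 2 values of 12.76 occupy positions 2–3 → each gets rank 2.
Site 1 values → pooled ranks: 11.58→6, 13.74→1
Mean rank = (6 + 1) / 2 = 3.50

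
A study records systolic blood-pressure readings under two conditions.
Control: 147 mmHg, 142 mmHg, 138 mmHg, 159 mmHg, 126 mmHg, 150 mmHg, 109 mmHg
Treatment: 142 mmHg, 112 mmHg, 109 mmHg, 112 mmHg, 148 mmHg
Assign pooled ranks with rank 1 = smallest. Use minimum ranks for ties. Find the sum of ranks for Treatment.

24

Sorted (ascending): 109, 109, 112, 112, 126, 138, 142, 142, 147, 148, 150, 159
The 2 values of 109 occupy positions 1–2 → each gets rank 1.
The 2 values of 112 occupy positions 3–4 → each gets rank 3.
The 2 values of 142 occupy positions 7–8 → each gets rank 7.
Treatment values → pooled ranks: 142→7, 112→3, 109→1, 112→3, 148→10
Rank sum = 7 + 3 + 1 + 3 + 10 = 24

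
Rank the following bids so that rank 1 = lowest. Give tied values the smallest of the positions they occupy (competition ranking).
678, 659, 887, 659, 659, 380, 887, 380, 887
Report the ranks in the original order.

6, 3, 7, 3, 3, 1, 7, 1, 7

Sorted (ascending): 380, 380, 659, 659, 659, 678, 887, 887, 887
The 2 values of 380 occupy positions 1–2 → each gets rank 1.
The 3 values of 659 occupy positions 3–5 → each gets rank 3.
The 3 values of 887 occupy positions 7–9 → each gets rank 7.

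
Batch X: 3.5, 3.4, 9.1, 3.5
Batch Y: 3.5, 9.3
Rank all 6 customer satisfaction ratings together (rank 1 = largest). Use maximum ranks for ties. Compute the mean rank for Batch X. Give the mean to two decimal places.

4.50

Sorted (descending): 9.3, 9.1, 3.5, 3.5, 3.5, 3.4
The 3 values of 3.5 occupy positions 3–5 → each gets rank 5.
Batch X values → pooled ranks: 3.5→5, 3.4→6, 9.1→2, 3.5→5
Mean rank = (5 + 6 + 2 + 5) / 4 = 4.50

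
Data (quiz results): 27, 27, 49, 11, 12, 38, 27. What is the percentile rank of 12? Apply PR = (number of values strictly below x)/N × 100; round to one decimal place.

N = 7.
Strictly below 12: 1. Equal to 12: 1.
PR = 1/7 × 100 = 14.3

14.3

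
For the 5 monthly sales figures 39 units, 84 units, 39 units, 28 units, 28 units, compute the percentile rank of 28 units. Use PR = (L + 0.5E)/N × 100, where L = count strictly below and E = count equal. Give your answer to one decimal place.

20.0

N = 5.
Strictly below 28: 0. Equal to 28: 2.
PR = (0 + 0.5·2)/5 × 100 = 20.0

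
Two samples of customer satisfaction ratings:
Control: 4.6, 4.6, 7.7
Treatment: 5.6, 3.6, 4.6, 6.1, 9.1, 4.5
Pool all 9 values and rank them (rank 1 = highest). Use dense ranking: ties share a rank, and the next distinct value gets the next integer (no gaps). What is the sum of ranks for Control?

12

Sorted (descending): 9.1, 7.7, 6.1, 5.6, 4.6, 4.6, 4.6, 4.5, 3.6
The 3 values of 4.6 share dense rank 5.
Remaining distinct values take the next consecutive integers.
Control values → pooled ranks: 4.6→5, 4.6→5, 7.7→2
Rank sum = 5 + 5 + 2 = 12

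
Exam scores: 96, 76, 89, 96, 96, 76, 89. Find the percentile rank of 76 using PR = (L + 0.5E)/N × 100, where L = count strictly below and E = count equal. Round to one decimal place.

14.3

N = 7.
Strictly below 76: 0. Equal to 76: 2.
PR = (0 + 0.5·2)/7 × 100 = 14.3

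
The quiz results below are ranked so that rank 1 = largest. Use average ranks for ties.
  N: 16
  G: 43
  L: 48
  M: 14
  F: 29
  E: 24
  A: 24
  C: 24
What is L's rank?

1

Sorted (descending): 48, 43, 29, 24, 24, 24, 16, 14
The 3 values of 24 occupy positions 4–6 → average rank 5.
L has value 48 → rank 1.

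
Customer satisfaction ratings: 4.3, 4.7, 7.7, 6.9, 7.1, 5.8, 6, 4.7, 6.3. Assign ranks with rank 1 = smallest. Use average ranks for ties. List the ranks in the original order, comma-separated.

Sorted (ascending): 4.3, 4.7, 4.7, 5.8, 6, 6.3, 6.9, 7.1, 7.7
The 2 values of 4.7 occupy positions 2–3 → average rank (2+3)/2 = 2.5.

1, 2.5, 9, 7, 8, 4, 5, 2.5, 6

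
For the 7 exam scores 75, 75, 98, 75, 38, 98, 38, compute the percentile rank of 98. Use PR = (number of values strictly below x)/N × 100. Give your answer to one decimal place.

71.4

N = 7.
Strictly below 98: 5. Equal to 98: 2.
PR = 5/7 × 100 = 71.4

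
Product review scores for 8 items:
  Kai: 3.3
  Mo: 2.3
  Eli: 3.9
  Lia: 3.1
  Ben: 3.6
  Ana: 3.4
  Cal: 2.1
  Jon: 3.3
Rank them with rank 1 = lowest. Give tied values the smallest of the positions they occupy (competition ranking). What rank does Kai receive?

4

Sorted (ascending): 2.1, 2.3, 3.1, 3.3, 3.3, 3.4, 3.6, 3.9
The 2 values of 3.3 occupy positions 4–5 → each gets rank 4.
Kai has value 3.3 → rank 4.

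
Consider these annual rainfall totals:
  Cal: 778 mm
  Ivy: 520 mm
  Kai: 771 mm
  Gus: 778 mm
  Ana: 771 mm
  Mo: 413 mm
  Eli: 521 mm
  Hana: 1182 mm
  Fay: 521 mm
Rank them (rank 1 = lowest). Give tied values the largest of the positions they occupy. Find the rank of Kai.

6

Sorted (ascending): 413, 520, 521, 521, 771, 771, 778, 778, 1182
The 2 values of 521 occupy positions 3–4 → each gets rank 4.
The 2 values of 771 occupy positions 5–6 → each gets rank 6.
The 2 values of 778 occupy positions 7–8 → each gets rank 8.
Kai has value 771 mm → rank 6.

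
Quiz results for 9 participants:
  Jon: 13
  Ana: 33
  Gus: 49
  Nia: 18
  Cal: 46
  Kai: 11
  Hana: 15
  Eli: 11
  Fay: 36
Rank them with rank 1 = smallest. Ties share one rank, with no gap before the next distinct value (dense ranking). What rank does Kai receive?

Sorted (ascending): 11, 11, 13, 15, 18, 33, 36, 46, 49
The 2 values of 11 share dense rank 1.
Remaining distinct values take the next consecutive integers.
Kai has value 11 → rank 1.

1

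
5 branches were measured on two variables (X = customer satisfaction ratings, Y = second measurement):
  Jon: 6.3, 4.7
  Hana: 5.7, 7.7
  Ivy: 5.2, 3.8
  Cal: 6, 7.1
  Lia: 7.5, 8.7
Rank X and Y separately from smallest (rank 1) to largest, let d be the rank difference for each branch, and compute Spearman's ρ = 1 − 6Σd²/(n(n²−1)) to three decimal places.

0.600

Ranks of variable 1: 4, 2, 1, 3, 5
Ranks of variable 2: 2, 4, 1, 3, 5
d = r₁ − r₂: 2, -2, 0, 0, 0
d²: 4, 4, 0, 0, 0; Σd² = 8
ρ = 1 − 6·8/(5·24) = 1 − 48/120 = 0.600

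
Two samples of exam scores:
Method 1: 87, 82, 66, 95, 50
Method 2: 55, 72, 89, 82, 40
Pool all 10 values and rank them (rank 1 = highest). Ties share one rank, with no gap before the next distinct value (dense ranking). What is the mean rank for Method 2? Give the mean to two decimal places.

Sorted (descending): 95, 89, 87, 82, 82, 72, 66, 55, 50, 40
The 2 values of 82 share dense rank 4.
Remaining distinct values take the next consecutive integers.
Method 2 values → pooled ranks: 55→7, 72→5, 89→2, 82→4, 40→9
Mean rank = (7 + 5 + 2 + 4 + 9) / 5 = 5.40

5.40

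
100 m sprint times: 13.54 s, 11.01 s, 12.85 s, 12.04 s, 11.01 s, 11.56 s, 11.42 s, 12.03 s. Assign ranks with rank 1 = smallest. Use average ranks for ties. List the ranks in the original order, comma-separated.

8, 1.5, 7, 6, 1.5, 4, 3, 5

Sorted (ascending): 11.01, 11.01, 11.42, 11.56, 12.03, 12.04, 12.85, 13.54
The 2 values of 11.01 occupy positions 1–2 → average rank (1+2)/2 = 1.5.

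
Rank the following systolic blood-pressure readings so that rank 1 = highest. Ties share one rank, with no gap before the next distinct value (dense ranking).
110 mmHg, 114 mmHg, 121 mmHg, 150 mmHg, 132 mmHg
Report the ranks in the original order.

5, 4, 3, 1, 2

Sorted (descending): 150, 132, 121, 114, 110
No ties — each value takes its position as its rank.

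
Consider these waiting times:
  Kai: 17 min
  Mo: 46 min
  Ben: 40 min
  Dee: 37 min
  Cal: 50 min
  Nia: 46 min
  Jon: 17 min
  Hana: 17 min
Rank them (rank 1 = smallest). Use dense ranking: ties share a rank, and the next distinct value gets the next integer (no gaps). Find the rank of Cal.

Sorted (ascending): 17, 17, 17, 37, 40, 46, 46, 50
The 3 values of 17 share dense rank 1.
The 2 values of 46 share dense rank 4.
Remaining distinct values take the next consecutive integers.
Cal has value 50 min → rank 5.

5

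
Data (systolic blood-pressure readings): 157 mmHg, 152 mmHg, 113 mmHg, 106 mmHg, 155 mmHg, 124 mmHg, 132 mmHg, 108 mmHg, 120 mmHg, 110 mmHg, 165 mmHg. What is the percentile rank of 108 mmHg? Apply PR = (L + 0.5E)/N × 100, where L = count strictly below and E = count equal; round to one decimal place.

13.6

N = 11.
Strictly below 108: 1. Equal to 108: 1.
PR = (1 + 0.5·1)/11 × 100 = 13.6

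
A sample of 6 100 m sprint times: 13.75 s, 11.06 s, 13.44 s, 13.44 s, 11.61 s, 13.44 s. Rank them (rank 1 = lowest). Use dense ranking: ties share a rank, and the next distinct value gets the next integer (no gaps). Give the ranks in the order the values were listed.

Sorted (ascending): 11.06, 11.61, 13.44, 13.44, 13.44, 13.75
The 3 values of 13.44 share dense rank 3.
Remaining distinct values take the next consecutive integers.

4, 1, 3, 3, 2, 3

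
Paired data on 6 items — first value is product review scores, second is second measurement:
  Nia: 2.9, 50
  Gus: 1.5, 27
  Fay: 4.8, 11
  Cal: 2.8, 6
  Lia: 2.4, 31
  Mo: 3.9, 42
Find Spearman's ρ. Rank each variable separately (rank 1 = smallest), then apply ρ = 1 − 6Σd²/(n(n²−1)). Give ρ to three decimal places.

Ranks of variable 1: 4, 1, 6, 3, 2, 5
Ranks of variable 2: 6, 3, 2, 1, 4, 5
d = r₁ − r₂: -2, -2, 4, 2, -2, 0
d²: 4, 4, 16, 4, 4, 0; Σd² = 32
ρ = 1 − 6·32/(6·35) = 1 − 192/210 = 0.086

0.086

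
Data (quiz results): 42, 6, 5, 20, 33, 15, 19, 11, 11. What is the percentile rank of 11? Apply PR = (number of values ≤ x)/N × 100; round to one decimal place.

44.4

N = 9.
Strictly below 11: 2. Equal to 11: 2.
PR = 4/9 × 100 = 44.4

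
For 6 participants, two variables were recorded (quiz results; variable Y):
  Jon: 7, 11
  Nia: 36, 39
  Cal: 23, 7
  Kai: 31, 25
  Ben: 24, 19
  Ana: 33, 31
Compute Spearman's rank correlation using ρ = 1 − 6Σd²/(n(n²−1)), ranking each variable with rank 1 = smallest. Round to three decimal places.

Ranks of variable 1: 1, 6, 2, 4, 3, 5
Ranks of variable 2: 2, 6, 1, 4, 3, 5
d = r₁ − r₂: -1, 0, 1, 0, 0, 0
d²: 1, 0, 1, 0, 0, 0; Σd² = 2
ρ = 1 − 6·2/(6·35) = 1 − 12/210 = 0.943

0.943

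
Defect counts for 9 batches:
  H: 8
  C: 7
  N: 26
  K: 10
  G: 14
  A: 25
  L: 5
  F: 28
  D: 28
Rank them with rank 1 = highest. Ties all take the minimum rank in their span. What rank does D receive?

1

Sorted (descending): 28, 28, 26, 25, 14, 10, 8, 7, 5
The 2 values of 28 occupy positions 1–2 → each gets rank 1.
D has value 28 → rank 1.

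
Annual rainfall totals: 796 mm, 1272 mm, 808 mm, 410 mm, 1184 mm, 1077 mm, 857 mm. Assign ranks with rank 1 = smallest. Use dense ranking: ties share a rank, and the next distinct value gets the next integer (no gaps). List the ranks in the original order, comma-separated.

2, 7, 3, 1, 6, 5, 4

Sorted (ascending): 410, 796, 808, 857, 1077, 1184, 1272
No ties — each value takes its position as its rank.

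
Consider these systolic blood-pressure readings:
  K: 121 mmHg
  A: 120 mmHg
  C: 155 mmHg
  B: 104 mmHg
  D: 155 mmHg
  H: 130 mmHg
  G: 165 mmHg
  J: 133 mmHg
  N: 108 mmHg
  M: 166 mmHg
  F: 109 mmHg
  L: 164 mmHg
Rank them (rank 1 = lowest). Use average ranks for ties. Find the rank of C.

Sorted (ascending): 104, 108, 109, 120, 121, 130, 133, 155, 155, 164, 165, 166
The 2 values of 155 occupy positions 8–9 → average rank (8+9)/2 = 8.5.
C has value 155 mmHg → rank 8.5.

8.5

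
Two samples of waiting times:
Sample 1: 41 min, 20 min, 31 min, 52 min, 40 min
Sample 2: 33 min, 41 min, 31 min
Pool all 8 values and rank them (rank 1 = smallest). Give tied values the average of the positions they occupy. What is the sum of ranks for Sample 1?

23

Sorted (ascending): 20, 31, 31, 33, 40, 41, 41, 52
The 2 values of 31 occupy positions 2–3 → average rank (2+3)/2 = 2.5.
The 2 values of 41 occupy positions 6–7 → average rank (6+7)/2 = 6.5.
Sample 1 values → pooled ranks: 41→6.5, 20→1, 31→2.5, 52→8, 40→5
Rank sum = 6.5 + 1 + 2.5 + 8 + 5 = 23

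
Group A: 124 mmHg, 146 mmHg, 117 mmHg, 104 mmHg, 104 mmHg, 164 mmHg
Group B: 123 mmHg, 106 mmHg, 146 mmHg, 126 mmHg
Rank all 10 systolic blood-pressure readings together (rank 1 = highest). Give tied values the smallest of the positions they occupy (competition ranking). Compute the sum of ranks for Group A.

33

Sorted (descending): 164, 146, 146, 126, 124, 123, 117, 106, 104, 104
The 2 values of 146 occupy positions 2–3 → each gets rank 2.
The 2 values of 104 occupy positions 9–10 → each gets rank 9.
Group A values → pooled ranks: 124→5, 146→2, 117→7, 104→9, 104→9, 164→1
Rank sum = 5 + 2 + 7 + 9 + 9 + 1 = 33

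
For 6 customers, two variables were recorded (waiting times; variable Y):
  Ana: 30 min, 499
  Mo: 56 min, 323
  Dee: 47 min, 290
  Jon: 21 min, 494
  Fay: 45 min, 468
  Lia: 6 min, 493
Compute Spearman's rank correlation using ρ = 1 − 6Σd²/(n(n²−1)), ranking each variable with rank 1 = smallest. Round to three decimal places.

Ranks of variable 1: 3, 6, 5, 2, 4, 1
Ranks of variable 2: 6, 2, 1, 5, 3, 4
d = r₁ − r₂: -3, 4, 4, -3, 1, -3
d²: 9, 16, 16, 9, 1, 9; Σd² = 60
ρ = 1 − 6·60/(6·35) = 1 − 360/210 = -0.714

-0.714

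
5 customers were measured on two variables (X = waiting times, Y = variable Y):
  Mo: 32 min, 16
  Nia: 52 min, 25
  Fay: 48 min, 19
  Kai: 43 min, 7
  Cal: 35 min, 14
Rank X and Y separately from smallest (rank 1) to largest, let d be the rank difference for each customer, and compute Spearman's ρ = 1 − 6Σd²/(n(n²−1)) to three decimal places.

0.600

Ranks of variable 1: 1, 5, 4, 3, 2
Ranks of variable 2: 3, 5, 4, 1, 2
d = r₁ − r₂: -2, 0, 0, 2, 0
d²: 4, 0, 0, 4, 0; Σd² = 8
ρ = 1 − 6·8/(5·24) = 1 − 48/120 = 0.600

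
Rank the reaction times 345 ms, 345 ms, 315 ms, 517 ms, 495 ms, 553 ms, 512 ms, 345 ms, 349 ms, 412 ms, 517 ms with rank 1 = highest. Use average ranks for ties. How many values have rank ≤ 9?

Sorted (descending): 553, 517, 517, 512, 495, 412, 349, 345, 345, 345, 315
The 2 values of 517 occupy positions 2–3 → average rank (2+3)/2 = 2.5.
The 3 values of 345 occupy positions 8–10 → average rank 9.
Ranks ≤ 9: {1, 2.5, 2.5, 4, 5, 6, 7, 9, 9, 9} → 10 values.

10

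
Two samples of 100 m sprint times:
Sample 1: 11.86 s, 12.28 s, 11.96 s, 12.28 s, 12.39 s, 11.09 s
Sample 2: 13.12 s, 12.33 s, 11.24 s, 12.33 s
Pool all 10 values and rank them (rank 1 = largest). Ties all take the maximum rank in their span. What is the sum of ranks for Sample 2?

18

Sorted (descending): 13.12, 12.39, 12.33, 12.33, 12.28, 12.28, 11.96, 11.86, 11.24, 11.09
The 2 values of 12.33 occupy positions 3–4 → each gets rank 4.
The 2 values of 12.28 occupy positions 5–6 → each gets rank 6.
Sample 2 values → pooled ranks: 13.12→1, 12.33→4, 11.24→9, 12.33→4
Rank sum = 1 + 4 + 9 + 4 = 18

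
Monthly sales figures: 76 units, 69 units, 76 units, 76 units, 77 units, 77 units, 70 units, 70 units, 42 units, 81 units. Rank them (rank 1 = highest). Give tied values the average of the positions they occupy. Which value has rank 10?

Sorted (descending): 81, 77, 77, 76, 76, 76, 70, 70, 69, 42
The 2 values of 77 occupy positions 2–3 → average rank (2+3)/2 = 2.5.
The 3 values of 76 occupy positions 4–6 → average rank 5.
The 2 values of 70 occupy positions 7–8 → average rank (7+8)/2 = 7.5.
Rank 10 → value 42.

42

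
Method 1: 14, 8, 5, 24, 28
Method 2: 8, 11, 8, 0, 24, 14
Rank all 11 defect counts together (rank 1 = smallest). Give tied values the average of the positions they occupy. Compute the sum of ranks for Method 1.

34

Sorted (ascending): 0, 5, 8, 8, 8, 11, 14, 14, 24, 24, 28
The 3 values of 8 occupy positions 3–5 → average rank 4.
The 2 values of 14 occupy positions 7–8 → average rank (7+8)/2 = 7.5.
The 2 values of 24 occupy positions 9–10 → average rank (9+10)/2 = 9.5.
Method 1 values → pooled ranks: 14→7.5, 8→4, 5→2, 24→9.5, 28→11
Rank sum = 7.5 + 4 + 2 + 9.5 + 11 = 34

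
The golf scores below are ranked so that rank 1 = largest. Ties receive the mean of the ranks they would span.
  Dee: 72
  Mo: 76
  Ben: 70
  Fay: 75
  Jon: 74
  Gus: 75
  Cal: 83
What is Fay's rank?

Sorted (descending): 83, 76, 75, 75, 74, 72, 70
The 2 values of 75 occupy positions 3–4 → average rank (3+4)/2 = 3.5.
Fay has value 75 → rank 3.5.

3.5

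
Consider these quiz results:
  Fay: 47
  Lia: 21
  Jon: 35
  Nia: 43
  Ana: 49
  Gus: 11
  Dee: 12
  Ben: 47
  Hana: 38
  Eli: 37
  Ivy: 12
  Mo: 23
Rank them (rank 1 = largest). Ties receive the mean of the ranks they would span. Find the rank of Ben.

Sorted (descending): 49, 47, 47, 43, 38, 37, 35, 23, 21, 12, 12, 11
The 2 values of 47 occupy positions 2–3 → average rank (2+3)/2 = 2.5.
The 2 values of 12 occupy positions 10–11 → average rank (10+11)/2 = 10.5.
Ben has value 47 → rank 2.5.

2.5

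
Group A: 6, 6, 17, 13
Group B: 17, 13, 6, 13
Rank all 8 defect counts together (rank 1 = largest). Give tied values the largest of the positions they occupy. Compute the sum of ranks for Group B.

20

Sorted (descending): 17, 17, 13, 13, 13, 6, 6, 6
The 2 values of 17 occupy positions 1–2 → each gets rank 2.
The 3 values of 13 occupy positions 3–5 → each gets rank 5.
The 3 values of 6 occupy positions 6–8 → each gets rank 8.
Group B values → pooled ranks: 17→2, 13→5, 6→8, 13→5
Rank sum = 2 + 5 + 8 + 5 = 20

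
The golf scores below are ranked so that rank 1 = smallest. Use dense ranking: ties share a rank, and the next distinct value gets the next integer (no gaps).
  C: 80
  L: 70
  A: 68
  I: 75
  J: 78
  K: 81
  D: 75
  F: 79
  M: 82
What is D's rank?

Sorted (ascending): 68, 70, 75, 75, 78, 79, 80, 81, 82
The 2 values of 75 share dense rank 3.
Remaining distinct values take the next consecutive integers.
D has value 75 → rank 3.

3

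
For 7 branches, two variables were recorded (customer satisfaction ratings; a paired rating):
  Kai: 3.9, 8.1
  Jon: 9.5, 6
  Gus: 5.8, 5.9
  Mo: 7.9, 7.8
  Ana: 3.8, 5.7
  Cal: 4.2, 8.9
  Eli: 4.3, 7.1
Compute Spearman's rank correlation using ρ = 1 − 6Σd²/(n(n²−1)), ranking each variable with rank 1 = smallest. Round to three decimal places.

Ranks of variable 1: 2, 7, 5, 6, 1, 3, 4
Ranks of variable 2: 6, 3, 2, 5, 1, 7, 4
d = r₁ − r₂: -4, 4, 3, 1, 0, -4, 0
d²: 16, 16, 9, 1, 0, 16, 0; Σd² = 58
ρ = 1 − 6·58/(7·48) = 1 − 348/336 = -0.036

-0.036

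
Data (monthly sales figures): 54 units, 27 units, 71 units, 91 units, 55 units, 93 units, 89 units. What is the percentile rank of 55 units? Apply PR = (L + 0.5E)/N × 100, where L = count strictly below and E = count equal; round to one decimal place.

35.7

N = 7.
Strictly below 55: 2. Equal to 55: 1.
PR = (2 + 0.5·1)/7 × 100 = 35.7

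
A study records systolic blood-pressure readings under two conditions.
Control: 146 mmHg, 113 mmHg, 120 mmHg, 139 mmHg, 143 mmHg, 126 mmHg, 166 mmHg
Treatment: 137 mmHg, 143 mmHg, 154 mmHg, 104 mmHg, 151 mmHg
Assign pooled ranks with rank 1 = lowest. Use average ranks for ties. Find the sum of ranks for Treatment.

Sorted (ascending): 104, 113, 120, 126, 137, 139, 143, 143, 146, 151, 154, 166
The 2 values of 143 occupy positions 7–8 → average rank (7+8)/2 = 7.5.
Treatment values → pooled ranks: 137→5, 143→7.5, 154→11, 104→1, 151→10
Rank sum = 5 + 7.5 + 11 + 1 + 10 = 34.5

34.5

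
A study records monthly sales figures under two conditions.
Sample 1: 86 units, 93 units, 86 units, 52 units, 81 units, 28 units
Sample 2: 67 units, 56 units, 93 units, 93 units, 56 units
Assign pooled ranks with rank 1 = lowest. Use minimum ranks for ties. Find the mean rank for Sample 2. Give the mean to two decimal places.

Sorted (ascending): 28, 52, 56, 56, 67, 81, 86, 86, 93, 93, 93
The 2 values of 56 occupy positions 3–4 → each gets rank 3.
The 2 values of 86 occupy positions 7–8 → each gets rank 7.
The 3 values of 93 occupy positions 9–11 → each gets rank 9.
Sample 2 values → pooled ranks: 67→5, 56→3, 93→9, 93→9, 56→3
Mean rank = (5 + 3 + 9 + 9 + 3) / 5 = 5.80

5.80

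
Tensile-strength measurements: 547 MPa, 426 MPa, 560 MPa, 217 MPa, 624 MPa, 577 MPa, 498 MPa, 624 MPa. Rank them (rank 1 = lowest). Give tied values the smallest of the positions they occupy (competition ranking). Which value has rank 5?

560

Sorted (ascending): 217, 426, 498, 547, 560, 577, 624, 624
The 2 values of 624 occupy positions 7–8 → each gets rank 7.
Rank 5 → value 560.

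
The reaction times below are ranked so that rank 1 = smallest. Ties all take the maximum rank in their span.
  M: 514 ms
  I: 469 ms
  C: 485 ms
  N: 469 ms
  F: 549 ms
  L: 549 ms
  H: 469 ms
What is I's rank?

Sorted (ascending): 469, 469, 469, 485, 514, 549, 549
The 3 values of 469 occupy positions 1–3 → each gets rank 3.
The 2 values of 549 occupy positions 6–7 → each gets rank 7.
I has value 469 ms → rank 3.

3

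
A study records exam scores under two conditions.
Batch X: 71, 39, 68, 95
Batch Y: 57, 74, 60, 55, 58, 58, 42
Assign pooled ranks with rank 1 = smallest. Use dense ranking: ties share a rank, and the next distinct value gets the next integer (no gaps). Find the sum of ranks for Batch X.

26

Sorted (ascending): 39, 42, 55, 57, 58, 58, 60, 68, 71, 74, 95
The 2 values of 58 share dense rank 5.
Remaining distinct values take the next consecutive integers.
Batch X values → pooled ranks: 71→8, 39→1, 68→7, 95→10
Rank sum = 8 + 1 + 7 + 10 = 26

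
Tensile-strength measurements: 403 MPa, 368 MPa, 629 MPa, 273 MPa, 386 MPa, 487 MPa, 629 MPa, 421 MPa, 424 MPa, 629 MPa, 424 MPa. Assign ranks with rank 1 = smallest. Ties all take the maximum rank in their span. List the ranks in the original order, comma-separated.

Sorted (ascending): 273, 368, 386, 403, 421, 424, 424, 487, 629, 629, 629
The 2 values of 424 occupy positions 6–7 → each gets rank 7.
The 3 values of 629 occupy positions 9–11 → each gets rank 11.

4, 2, 11, 1, 3, 8, 11, 5, 7, 11, 7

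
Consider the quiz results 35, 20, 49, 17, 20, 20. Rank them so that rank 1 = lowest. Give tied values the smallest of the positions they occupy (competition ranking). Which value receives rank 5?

Sorted (ascending): 17, 20, 20, 20, 35, 49
The 3 values of 20 occupy positions 2–4 → each gets rank 2.
Rank 5 → value 35.

35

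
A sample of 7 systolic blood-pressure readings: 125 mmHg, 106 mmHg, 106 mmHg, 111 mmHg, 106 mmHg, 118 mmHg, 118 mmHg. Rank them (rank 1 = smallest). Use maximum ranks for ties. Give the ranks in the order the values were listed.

Sorted (ascending): 106, 106, 106, 111, 118, 118, 125
The 3 values of 106 occupy positions 1–3 → each gets rank 3.
The 2 values of 118 occupy positions 5–6 → each gets rank 6.

7, 3, 3, 4, 3, 6, 6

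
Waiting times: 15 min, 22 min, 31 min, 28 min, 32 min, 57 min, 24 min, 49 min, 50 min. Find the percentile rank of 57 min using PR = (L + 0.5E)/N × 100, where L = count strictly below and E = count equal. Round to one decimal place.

94.4

N = 9.
Strictly below 57: 8. Equal to 57: 1.
PR = (8 + 0.5·1)/9 × 100 = 94.4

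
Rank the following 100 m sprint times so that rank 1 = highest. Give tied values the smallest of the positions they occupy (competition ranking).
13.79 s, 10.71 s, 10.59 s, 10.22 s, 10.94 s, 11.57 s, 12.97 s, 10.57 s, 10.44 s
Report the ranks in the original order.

Sorted (descending): 13.79, 12.97, 11.57, 10.94, 10.71, 10.59, 10.57, 10.44, 10.22
No ties — each value takes its position as its rank.

1, 5, 6, 9, 4, 3, 2, 7, 8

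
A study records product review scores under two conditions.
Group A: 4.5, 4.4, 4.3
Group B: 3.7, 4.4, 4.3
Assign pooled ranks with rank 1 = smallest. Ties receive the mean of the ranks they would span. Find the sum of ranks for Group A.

13

Sorted (ascending): 3.7, 4.3, 4.3, 4.4, 4.4, 4.5
The 2 values of 4.3 occupy positions 2–3 → average rank (2+3)/2 = 2.5.
The 2 values of 4.4 occupy positions 4–5 → average rank (4+5)/2 = 4.5.
Group A values → pooled ranks: 4.5→6, 4.4→4.5, 4.3→2.5
Rank sum = 6 + 4.5 + 2.5 = 13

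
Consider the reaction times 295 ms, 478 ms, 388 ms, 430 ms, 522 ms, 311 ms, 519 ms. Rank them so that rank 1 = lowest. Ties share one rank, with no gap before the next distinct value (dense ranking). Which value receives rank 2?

311

Sorted (ascending): 295, 311, 388, 430, 478, 519, 522
No ties — each value takes its position as its rank.
Rank 2 → value 311.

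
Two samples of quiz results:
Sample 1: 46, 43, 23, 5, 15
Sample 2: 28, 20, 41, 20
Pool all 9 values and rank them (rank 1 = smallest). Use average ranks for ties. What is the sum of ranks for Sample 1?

Sorted (ascending): 5, 15, 20, 20, 23, 28, 41, 43, 46
The 2 values of 20 occupy positions 3–4 → average rank (3+4)/2 = 3.5.
Sample 1 values → pooled ranks: 46→9, 43→8, 23→5, 5→1, 15→2
Rank sum = 9 + 8 + 5 + 1 + 2 = 25

25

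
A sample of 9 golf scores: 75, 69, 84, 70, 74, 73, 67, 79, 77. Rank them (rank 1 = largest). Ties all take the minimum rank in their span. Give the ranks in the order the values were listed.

Sorted (descending): 84, 79, 77, 75, 74, 73, 70, 69, 67
No ties — each value takes its position as its rank.

4, 8, 1, 7, 5, 6, 9, 2, 3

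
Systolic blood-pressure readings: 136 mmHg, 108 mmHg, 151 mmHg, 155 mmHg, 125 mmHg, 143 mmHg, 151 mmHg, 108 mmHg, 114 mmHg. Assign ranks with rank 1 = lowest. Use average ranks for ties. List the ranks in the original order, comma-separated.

Sorted (ascending): 108, 108, 114, 125, 136, 143, 151, 151, 155
The 2 values of 108 occupy positions 1–2 → average rank (1+2)/2 = 1.5.
The 2 values of 151 occupy positions 7–8 → average rank (7+8)/2 = 7.5.

5, 1.5, 7.5, 9, 4, 6, 7.5, 1.5, 3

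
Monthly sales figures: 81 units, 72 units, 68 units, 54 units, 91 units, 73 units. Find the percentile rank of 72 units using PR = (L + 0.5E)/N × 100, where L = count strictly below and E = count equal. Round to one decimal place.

41.7

N = 6.
Strictly below 72: 2. Equal to 72: 1.
PR = (2 + 0.5·1)/6 × 100 = 41.7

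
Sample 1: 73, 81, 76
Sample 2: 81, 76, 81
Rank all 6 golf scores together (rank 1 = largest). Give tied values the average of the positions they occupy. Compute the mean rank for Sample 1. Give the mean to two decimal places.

4.17

Sorted (descending): 81, 81, 81, 76, 76, 73
The 3 values of 81 occupy positions 1–3 → average rank 2.
The 2 values of 76 occupy positions 4–5 → average rank (4+5)/2 = 4.5.
Sample 1 values → pooled ranks: 73→6, 81→2, 76→4.5
Mean rank = (6 + 2 + 4.5) / 3 = 4.17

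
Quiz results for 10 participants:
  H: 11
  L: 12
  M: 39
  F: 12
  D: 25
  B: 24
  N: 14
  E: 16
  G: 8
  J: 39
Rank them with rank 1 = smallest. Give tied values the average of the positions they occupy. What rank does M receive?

Sorted (ascending): 8, 11, 12, 12, 14, 16, 24, 25, 39, 39
The 2 values of 12 occupy positions 3–4 → average rank (3+4)/2 = 3.5.
The 2 values of 39 occupy positions 9–10 → average rank (9+10)/2 = 9.5.
M has value 39 → rank 9.5.

9.5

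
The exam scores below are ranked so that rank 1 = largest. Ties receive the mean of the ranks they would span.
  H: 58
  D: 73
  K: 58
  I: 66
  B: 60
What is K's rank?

4.5

Sorted (descending): 73, 66, 60, 58, 58
The 2 values of 58 occupy positions 4–5 → average rank (4+5)/2 = 4.5.
K has value 58 → rank 4.5.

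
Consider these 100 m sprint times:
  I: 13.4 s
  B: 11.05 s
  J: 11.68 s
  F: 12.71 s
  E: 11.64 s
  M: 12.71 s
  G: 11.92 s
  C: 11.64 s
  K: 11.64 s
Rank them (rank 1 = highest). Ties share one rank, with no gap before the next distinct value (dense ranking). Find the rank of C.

5

Sorted (descending): 13.4, 12.71, 12.71, 11.92, 11.68, 11.64, 11.64, 11.64, 11.05
The 2 values of 12.71 share dense rank 2.
The 3 values of 11.64 share dense rank 5.
Remaining distinct values take the next consecutive integers.
C has value 11.64 s → rank 5.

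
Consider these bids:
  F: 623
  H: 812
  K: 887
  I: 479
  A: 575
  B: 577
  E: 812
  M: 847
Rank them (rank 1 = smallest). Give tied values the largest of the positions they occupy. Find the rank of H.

6

Sorted (ascending): 479, 575, 577, 623, 812, 812, 847, 887
The 2 values of 812 occupy positions 5–6 → each gets rank 6.
H has value 812 → rank 6.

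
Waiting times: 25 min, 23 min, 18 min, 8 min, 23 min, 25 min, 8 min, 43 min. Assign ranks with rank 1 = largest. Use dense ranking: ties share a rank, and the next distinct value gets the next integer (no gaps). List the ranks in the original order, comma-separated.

Sorted (descending): 43, 25, 25, 23, 23, 18, 8, 8
The 2 values of 25 share dense rank 2.
The 2 values of 23 share dense rank 3.
The 2 values of 8 share dense rank 5.
Remaining distinct values take the next consecutive integers.

2, 3, 4, 5, 3, 2, 5, 1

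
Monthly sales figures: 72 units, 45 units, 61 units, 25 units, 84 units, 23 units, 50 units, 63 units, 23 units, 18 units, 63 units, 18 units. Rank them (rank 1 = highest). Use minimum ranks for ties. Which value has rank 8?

Sorted (descending): 84, 72, 63, 63, 61, 50, 45, 25, 23, 23, 18, 18
The 2 values of 63 occupy positions 3–4 → each gets rank 3.
The 2 values of 23 occupy positions 9–10 → each gets rank 9.
The 2 values of 18 occupy positions 11–12 → each gets rank 11.
Rank 8 → value 25.

25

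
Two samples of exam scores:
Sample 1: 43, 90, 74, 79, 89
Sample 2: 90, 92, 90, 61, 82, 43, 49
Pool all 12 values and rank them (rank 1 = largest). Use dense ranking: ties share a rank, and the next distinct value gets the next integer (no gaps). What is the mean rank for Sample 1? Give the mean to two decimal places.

Sorted (descending): 92, 90, 90, 90, 89, 82, 79, 74, 61, 49, 43, 43
The 3 values of 90 share dense rank 2.
The 2 values of 43 share dense rank 9.
Remaining distinct values take the next consecutive integers.
Sample 1 values → pooled ranks: 43→9, 90→2, 74→6, 79→5, 89→3
Mean rank = (9 + 2 + 6 + 5 + 3) / 5 = 5.00

5.00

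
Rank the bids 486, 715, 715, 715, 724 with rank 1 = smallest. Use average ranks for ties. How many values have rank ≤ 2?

1

Sorted (ascending): 486, 715, 715, 715, 724
The 3 values of 715 occupy positions 2–4 → average rank 3.
Ranks ≤ 2: {1} → 1 value.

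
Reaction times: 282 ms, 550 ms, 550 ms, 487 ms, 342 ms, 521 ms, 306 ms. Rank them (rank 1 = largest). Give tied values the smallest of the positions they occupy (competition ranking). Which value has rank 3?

521

Sorted (descending): 550, 550, 521, 487, 342, 306, 282
The 2 values of 550 occupy positions 1–2 → each gets rank 1.
Rank 3 → value 521.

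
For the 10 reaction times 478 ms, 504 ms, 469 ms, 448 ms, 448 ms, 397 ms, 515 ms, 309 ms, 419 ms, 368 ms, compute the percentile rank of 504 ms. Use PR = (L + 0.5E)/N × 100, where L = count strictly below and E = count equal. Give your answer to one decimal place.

N = 10.
Strictly below 504: 8. Equal to 504: 1.
PR = (8 + 0.5·1)/10 × 100 = 85.0

85.0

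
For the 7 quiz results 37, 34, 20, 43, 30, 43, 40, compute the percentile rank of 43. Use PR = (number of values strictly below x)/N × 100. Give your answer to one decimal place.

N = 7.
Strictly below 43: 5. Equal to 43: 2.
PR = 5/7 × 100 = 71.4

71.4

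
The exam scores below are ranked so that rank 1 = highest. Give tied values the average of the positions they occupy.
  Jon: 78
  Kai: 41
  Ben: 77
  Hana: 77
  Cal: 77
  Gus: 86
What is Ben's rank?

Sorted (descending): 86, 78, 77, 77, 77, 41
The 3 values of 77 occupy positions 3–5 → average rank 4.
Ben has value 77 → rank 4.

4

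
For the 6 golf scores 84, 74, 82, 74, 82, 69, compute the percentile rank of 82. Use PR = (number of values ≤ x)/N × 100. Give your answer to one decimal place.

83.3

N = 6.
Strictly below 82: 3. Equal to 82: 2.
PR = 5/6 × 100 = 83.3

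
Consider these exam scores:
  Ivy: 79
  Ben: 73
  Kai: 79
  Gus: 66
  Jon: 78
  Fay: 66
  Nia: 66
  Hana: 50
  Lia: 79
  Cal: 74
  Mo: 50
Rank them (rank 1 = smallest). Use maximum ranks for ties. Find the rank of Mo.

Sorted (ascending): 50, 50, 66, 66, 66, 73, 74, 78, 79, 79, 79
The 2 values of 50 occupy positions 1–2 → each gets rank 2.
The 3 values of 66 occupy positions 3–5 → each gets rank 5.
The 3 values of 79 occupy positions 9–11 → each gets rank 11.
Mo has value 50 → rank 2.

2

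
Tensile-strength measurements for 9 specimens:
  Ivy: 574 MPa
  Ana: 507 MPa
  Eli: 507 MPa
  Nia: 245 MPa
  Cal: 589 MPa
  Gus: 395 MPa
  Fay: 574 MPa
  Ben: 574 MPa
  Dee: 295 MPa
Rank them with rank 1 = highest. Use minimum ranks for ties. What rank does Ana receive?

Sorted (descending): 589, 574, 574, 574, 507, 507, 395, 295, 245
The 3 values of 574 occupy positions 2–4 → each gets rank 2.
The 2 values of 507 occupy positions 5–6 → each gets rank 5.
Ana has value 507 MPa → rank 5.

5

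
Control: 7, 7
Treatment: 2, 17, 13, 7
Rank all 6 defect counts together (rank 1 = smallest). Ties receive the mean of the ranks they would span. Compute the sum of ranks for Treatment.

Sorted (ascending): 2, 7, 7, 7, 13, 17
The 3 values of 7 occupy positions 2–4 → average rank 3.
Treatment values → pooled ranks: 2→1, 17→6, 13→5, 7→3
Rank sum = 1 + 6 + 5 + 3 = 15

15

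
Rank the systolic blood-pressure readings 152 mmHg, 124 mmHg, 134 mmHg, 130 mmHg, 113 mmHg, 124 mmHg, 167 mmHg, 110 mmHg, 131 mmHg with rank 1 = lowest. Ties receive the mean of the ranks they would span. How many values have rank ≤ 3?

Sorted (ascending): 110, 113, 124, 124, 130, 131, 134, 152, 167
The 2 values of 124 occupy positions 3–4 → average rank (3+4)/2 = 3.5.
Ranks ≤ 3: {1, 2} → 2 values.

2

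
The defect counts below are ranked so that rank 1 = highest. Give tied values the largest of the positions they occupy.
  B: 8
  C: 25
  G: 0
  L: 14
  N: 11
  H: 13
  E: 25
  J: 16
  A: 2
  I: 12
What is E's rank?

2

Sorted (descending): 25, 25, 16, 14, 13, 12, 11, 8, 2, 0
The 2 values of 25 occupy positions 1–2 → each gets rank 2.
E has value 25 → rank 2.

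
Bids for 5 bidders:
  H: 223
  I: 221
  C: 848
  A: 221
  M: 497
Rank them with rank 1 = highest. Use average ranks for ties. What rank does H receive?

3

Sorted (descending): 848, 497, 223, 221, 221
The 2 values of 221 occupy positions 4–5 → average rank (4+5)/2 = 4.5.
H has value 223 → rank 3.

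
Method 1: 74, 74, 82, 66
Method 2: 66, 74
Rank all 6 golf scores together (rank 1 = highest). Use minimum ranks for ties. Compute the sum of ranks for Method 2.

7

Sorted (descending): 82, 74, 74, 74, 66, 66
The 3 values of 74 occupy positions 2–4 → each gets rank 2.
The 2 values of 66 occupy positions 5–6 → each gets rank 5.
Method 2 values → pooled ranks: 66→5, 74→2
Rank sum = 5 + 2 = 7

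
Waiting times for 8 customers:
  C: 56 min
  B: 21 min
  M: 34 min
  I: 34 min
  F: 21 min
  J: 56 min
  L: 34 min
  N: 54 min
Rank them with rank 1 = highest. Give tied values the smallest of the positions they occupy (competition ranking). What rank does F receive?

7

Sorted (descending): 56, 56, 54, 34, 34, 34, 21, 21
The 2 values of 56 occupy positions 1–2 → each gets rank 1.
The 3 values of 34 occupy positions 4–6 → each gets rank 4.
The 2 values of 21 occupy positions 7–8 → each gets rank 7.
F has value 21 min → rank 7.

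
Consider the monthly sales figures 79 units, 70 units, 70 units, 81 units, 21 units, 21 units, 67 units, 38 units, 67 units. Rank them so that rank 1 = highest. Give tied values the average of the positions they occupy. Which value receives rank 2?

Sorted (descending): 81, 79, 70, 70, 67, 67, 38, 21, 21
The 2 values of 70 occupy positions 3–4 → average rank (3+4)/2 = 3.5.
The 2 values of 67 occupy positions 5–6 → average rank (5+6)/2 = 5.5.
The 2 values of 21 occupy positions 8–9 → average rank (8+9)/2 = 8.5.
Rank 2 → value 79.

79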